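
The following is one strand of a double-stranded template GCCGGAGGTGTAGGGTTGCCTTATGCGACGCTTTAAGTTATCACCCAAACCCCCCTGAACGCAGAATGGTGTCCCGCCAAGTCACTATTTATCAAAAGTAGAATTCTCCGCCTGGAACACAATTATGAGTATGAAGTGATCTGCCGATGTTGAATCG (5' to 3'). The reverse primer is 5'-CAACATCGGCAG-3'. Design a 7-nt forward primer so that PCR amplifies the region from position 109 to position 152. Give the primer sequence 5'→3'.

5'-CGCCTGG-3'

The reverse primer's reverse complement CTGCCGATGTTG matches the template at positions 141–152; the product starts at position 109.
The forward primer is identical to the top strand over positions 109–115: CGCCTGG.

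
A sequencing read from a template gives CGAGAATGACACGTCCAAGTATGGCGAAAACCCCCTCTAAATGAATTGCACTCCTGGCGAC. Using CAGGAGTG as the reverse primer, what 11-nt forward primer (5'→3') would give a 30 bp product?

5'-AAAACCCCCTC-3'

The reverse primer's reverse complement CACTCCTG matches the template at positions 49–56, so the product ends at position 56.
A 30 bp product then starts at position 56 − 30 + 1 = 27.
The forward primer is identical to the top strand there: AAAACCCCCTC.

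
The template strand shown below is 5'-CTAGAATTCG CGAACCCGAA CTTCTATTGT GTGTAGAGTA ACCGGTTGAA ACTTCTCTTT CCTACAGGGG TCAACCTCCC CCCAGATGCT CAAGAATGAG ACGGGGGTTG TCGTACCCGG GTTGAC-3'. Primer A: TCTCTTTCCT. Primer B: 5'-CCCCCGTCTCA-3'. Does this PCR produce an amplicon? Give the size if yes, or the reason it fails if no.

Yes — a 54 bp product.

Primer A (TCTCTTTCCT) matches the top strand at positions 54–63; it acts as a forward primer.
Primer B's reverse complement is TGAGACGGGGG, matching the top strand at positions 97–107; it acts as a reverse primer.
The 3' ends face each other across positions 54–107, giving a 54 bp product.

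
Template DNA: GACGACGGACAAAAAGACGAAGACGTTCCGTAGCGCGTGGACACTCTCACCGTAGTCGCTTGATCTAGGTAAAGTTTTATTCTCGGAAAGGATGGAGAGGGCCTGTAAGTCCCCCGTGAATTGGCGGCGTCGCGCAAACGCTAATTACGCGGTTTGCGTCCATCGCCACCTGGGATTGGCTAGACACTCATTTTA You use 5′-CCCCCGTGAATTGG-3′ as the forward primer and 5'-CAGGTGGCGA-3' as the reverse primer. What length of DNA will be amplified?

The forward primer matches the template at positions 111–124.
Taking the reverse complement of CAGGTGGCGA gives TCGCCACCTG, found at positions 163–172 on the template; the primer anneals here to the top strand with its 3' end pointing upstream.
Product length = (reverse-primer end) − (forward-primer start) + 1 = 172 − 111 + 1 = 62 bp.

62 bp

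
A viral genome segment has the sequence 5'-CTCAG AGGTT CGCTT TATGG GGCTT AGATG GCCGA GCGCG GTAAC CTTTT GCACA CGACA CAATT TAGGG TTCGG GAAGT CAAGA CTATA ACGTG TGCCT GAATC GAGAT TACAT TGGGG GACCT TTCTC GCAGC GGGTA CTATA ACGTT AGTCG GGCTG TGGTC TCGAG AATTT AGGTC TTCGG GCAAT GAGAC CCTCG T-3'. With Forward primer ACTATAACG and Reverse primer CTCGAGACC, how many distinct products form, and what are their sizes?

Two products: 86 bp, 31 bp

The forward primer ACTATAACG matches the top strand at positions 85–93, 140–148.
The reverse primer's reverse complement is GGTCTCGAG, matching at positions 162–170.
Each forward site pairs with the reverse site to give a product ending at position 170: sizes 86, 31 bp.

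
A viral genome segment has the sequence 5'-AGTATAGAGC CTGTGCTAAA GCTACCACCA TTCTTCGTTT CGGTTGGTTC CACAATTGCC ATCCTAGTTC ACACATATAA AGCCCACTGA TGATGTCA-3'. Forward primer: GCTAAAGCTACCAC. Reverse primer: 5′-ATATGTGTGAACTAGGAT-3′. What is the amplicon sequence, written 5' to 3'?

5'-GCTAAAGCTACCACCATTCTTCGTTTCGGTTGGTTCCACAATTGCCATCCTAGTTCACACATAT-3'

Scanning the template, GCTAAAGCTACCAC occurs at positions 15–28; this primer anneals to the bottom strand there with its 3' end pointing downstream.
Taking the reverse complement of ATATGTGTGAACTAGGAT gives ATCCTAGTTCACACATAT, found at positions 61–78 on the template; the primer anneals here to the top strand with its 3' end pointing upstream.
The product is the template from position 15 through 78 (64 bp).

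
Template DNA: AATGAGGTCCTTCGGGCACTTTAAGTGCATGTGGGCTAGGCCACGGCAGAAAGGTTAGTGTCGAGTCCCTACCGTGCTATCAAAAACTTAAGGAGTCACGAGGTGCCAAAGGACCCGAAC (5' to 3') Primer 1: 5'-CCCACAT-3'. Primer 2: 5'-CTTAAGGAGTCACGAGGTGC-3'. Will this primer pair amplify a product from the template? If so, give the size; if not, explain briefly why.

No product — the primers' 3' ends point away from each other.

Primer 1 (CCCACAT) has reverse complement ATGTGGG, which matches the top strand at positions 29–35; primer 1 anneals to the top strand there with its 3' end pointing upstream toward position 29.
Primer 2 (CTTAAGGAGTCACGAGGTGC) matches the top strand directly at positions 87–106; it anneals to the bottom strand with its 3' end pointing downstream toward position 106.
The 3' ends diverge (primer 1 extends toward position 1, primer 2 toward position 120), so the primers never converge on a shared product.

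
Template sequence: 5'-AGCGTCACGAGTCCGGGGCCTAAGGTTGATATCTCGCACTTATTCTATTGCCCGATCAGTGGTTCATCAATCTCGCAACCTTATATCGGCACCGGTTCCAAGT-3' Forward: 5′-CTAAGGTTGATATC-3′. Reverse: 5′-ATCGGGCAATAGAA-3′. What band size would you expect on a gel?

37 bp

Forward primer CTAAGGTTGATATC is found on the top strand at positions 20–33.
The reverse primer's reverse complement is TTCTATTGCCCGAT, which matches the template at positions 43–56.
Amplicon spans positions 20–56: 37 bp.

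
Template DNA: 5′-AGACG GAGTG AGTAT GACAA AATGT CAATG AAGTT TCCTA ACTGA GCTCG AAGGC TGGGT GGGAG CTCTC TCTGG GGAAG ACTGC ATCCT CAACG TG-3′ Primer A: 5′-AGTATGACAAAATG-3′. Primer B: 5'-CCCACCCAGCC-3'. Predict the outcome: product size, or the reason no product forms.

Primer A (AGTATGACAAAATG) matches the top strand at positions 11–24; it acts as a forward primer.
Primer B's reverse complement is GGCTGGGTGGG, matching the top strand at positions 53–63; it acts as a reverse primer.
The 3' ends face each other across positions 11–63, giving a 53 bp product.

Yes — a 53 bp product.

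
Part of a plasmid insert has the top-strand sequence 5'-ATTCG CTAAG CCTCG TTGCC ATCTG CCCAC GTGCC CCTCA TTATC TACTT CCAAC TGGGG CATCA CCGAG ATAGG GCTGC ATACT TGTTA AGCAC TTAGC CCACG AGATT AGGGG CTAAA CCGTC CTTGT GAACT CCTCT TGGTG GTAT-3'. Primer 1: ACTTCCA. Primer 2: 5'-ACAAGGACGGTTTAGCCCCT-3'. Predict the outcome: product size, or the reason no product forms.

Yes — an 84 bp product.

Primer 1 (ACTTCCA) matches the top strand at positions 47–53; it acts as a forward primer.
Primer 2's reverse complement is AGGGGCTAAACCGTCCTTGT, matching the top strand at positions 111–130; it acts as a reverse primer.
The 3' ends face each other across positions 47–130, giving an 84 bp product.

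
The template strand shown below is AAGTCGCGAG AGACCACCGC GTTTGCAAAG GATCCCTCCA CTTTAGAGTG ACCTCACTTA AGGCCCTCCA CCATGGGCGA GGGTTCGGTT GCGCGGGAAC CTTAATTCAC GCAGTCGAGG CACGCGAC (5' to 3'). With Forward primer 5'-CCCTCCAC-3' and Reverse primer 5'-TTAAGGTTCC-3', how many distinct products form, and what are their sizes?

Two products: 72 bp, 42 bp

The forward primer CCCTCCAC matches the top strand at positions 34–41, 64–71.
The reverse primer's reverse complement is GGAACCTTAA, matching at positions 96–105.
Each forward site pairs with the reverse site to give a product ending at position 105: sizes 72, 42 bp.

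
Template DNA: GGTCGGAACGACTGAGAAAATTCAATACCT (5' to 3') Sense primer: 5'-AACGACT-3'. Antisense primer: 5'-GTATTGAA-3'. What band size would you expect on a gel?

22 bp

The forward primer matches the template at positions 7–13.
The reverse primer's reverse complement is TTCAATAC, which matches the template at positions 21–28.
The product runs from position 7 to position 28, so its length is 28 − 7 + 1 = 22 bp.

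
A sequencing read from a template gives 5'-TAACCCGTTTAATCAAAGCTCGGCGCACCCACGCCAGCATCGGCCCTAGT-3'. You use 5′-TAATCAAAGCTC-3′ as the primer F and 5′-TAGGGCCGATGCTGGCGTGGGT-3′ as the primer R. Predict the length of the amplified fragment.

Scanning the template, TAATCAAAGCTC occurs at positions 10–21; this primer anneals to the bottom strand there with its 3' end pointing downstream.
The reverse primer's reverse complement is ACCCACGCCAGCATCGGCCCTA, which matches the template at positions 27–48.
The product runs from position 10 to position 48, so its length is 48 − 10 + 1 = 39 bp.

39 bp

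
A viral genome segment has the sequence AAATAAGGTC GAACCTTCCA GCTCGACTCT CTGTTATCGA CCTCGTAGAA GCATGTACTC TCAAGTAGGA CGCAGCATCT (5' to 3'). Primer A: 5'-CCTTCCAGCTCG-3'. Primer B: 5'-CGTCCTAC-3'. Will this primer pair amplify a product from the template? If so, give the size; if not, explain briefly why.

Yes — a 59 bp product.

Primer A (CCTTCCAGCTCG) matches the top strand at positions 14–25; it acts as a forward primer.
Primer B's reverse complement is GTAGGACG, matching the top strand at positions 65–72; it acts as a reverse primer.
The 3' ends face each other across positions 14–72, giving a 59 bp product.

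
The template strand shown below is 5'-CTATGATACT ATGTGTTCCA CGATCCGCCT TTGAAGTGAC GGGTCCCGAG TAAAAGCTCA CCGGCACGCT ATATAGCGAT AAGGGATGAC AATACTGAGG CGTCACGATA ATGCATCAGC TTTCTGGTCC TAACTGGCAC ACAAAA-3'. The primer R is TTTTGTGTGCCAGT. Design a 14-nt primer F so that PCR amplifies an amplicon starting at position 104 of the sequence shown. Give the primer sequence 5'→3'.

5'-CACGATAATGCATC-3'

The reverse primer's reverse complement ACTGGCACACAAAA matches the template at positions 133–146; the product starts at position 104.
The forward primer is identical to the top strand over positions 104–117: CACGATAATGCATC.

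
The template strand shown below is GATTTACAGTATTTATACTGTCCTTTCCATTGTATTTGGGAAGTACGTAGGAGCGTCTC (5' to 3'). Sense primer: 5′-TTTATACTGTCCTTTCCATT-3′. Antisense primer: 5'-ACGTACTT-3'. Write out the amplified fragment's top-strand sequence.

Forward primer TTTATACTGTCCTTTCCATT is found on the top strand at positions 12–31.
The reverse primer's reverse complement is AAGTACGT, which matches the template at positions 41–48.
The product is the template from position 12 through 48 (37 bp).

5'-TTTATACTGTCCTTTCCATTGTATTTGGGAAGTACGT-3'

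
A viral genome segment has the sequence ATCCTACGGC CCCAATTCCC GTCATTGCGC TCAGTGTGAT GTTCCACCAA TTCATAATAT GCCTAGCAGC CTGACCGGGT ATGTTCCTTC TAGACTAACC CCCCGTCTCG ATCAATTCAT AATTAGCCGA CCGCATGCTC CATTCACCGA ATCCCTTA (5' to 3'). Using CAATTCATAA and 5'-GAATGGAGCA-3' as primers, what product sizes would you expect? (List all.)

98 bp, 33 bp

The forward primer CAATTCATAA matches the top strand at positions 48–57, 113–122.
The reverse primer's reverse complement is TGCTCCATTC, matching at positions 136–145.
Each forward site pairs with the reverse site to give a product ending at position 145: sizes 98, 33 bp.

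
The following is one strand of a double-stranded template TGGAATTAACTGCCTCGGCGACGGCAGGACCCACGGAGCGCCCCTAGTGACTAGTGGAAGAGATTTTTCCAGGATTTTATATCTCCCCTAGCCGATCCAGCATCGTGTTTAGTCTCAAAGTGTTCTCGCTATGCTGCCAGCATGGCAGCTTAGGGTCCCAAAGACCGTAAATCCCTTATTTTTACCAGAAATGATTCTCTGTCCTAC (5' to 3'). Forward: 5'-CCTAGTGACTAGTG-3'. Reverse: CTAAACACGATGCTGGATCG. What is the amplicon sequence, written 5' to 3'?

5'-CCTAGTGACTAGTGGAAGAGATTTTTCCAGGATTTTATATCTCCCCTAGCCGATCCAGCATCGTGTTTAG-3'

The forward primer matches the template at positions 43–56.
Taking the reverse complement of CTAAACACGATGCTGGATCG gives CGATCCAGCATCGTGTTTAG, found at positions 93–112 on the template; the primer anneals here to the top strand with its 3' end pointing upstream.
The product is the template from position 43 through 112 (70 bp).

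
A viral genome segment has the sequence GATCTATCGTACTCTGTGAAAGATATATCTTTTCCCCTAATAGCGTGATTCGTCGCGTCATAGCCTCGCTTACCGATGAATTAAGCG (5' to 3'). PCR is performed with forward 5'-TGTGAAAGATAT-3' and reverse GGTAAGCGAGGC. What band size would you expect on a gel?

60 bp

The forward primer matches the template at positions 15–26.
Reverse complement of the reverse primer: GCCTCGCTTACC. This occurs on the top strand at positions 63–74.
The product runs from position 15 to position 74, so its length is 74 − 15 + 1 = 60 bp.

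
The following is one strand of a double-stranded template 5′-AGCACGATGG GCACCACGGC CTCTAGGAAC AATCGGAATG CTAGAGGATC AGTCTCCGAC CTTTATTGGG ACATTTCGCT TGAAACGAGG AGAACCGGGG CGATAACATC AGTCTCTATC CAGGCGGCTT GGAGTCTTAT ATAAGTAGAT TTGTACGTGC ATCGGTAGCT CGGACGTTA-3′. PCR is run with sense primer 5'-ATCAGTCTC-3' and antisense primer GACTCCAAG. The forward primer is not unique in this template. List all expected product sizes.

The forward primer ATCAGTCTC matches the top strand at positions 48–56, 108–116.
The reverse primer's reverse complement is CTTGGAGTC, matching at positions 128–136.
Each forward site pairs with the reverse site to give a product ending at position 136: sizes 89, 29 bp.

89 bp, 29 bp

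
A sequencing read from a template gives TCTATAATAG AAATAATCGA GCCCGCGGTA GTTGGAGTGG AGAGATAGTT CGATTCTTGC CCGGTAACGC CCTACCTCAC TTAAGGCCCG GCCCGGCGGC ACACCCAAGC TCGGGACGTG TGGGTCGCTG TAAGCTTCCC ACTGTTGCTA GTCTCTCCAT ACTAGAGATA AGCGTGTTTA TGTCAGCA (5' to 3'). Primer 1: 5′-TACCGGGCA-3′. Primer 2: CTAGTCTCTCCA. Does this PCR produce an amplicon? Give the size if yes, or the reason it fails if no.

Primer 1 (TACCGGGCA) has reverse complement TGCCCGGTA, which matches the top strand at positions 58–66; primer 1 anneals to the top strand there with its 3' end pointing upstream toward position 58.
Primer 2 (CTAGTCTCTCCA) matches the top strand directly at positions 148–159; it anneals to the bottom strand with its 3' end pointing downstream toward position 159.
The 3' ends diverge (primer 1 extends toward position 1, primer 2 toward position 188), so the primers never converge on a shared product.

No product — the primers' 3' ends point away from each other.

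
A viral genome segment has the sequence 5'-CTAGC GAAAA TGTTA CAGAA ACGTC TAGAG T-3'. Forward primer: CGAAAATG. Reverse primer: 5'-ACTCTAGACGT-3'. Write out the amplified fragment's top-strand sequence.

Forward primer CGAAAATG is found on the top strand at positions 5–12.
Reverse complement of the reverse primer: ACGTCTAGAGT. This occurs on the top strand at positions 21–31.
The product is the template from position 5 through 31 (27 bp).

5'-CGAAAATGTTACAGAAACGTCTAGAGT-3'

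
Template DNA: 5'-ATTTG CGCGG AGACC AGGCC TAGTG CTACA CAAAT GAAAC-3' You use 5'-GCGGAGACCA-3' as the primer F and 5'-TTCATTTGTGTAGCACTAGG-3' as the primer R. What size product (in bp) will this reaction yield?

32 bp

Forward primer GCGGAGACCA is found on the top strand at positions 7–16.
The reverse primer's reverse complement is CCTAGTGCTACACAAATGAA, which matches the template at positions 19–38.
Amplicon spans positions 7–38: 32 bp.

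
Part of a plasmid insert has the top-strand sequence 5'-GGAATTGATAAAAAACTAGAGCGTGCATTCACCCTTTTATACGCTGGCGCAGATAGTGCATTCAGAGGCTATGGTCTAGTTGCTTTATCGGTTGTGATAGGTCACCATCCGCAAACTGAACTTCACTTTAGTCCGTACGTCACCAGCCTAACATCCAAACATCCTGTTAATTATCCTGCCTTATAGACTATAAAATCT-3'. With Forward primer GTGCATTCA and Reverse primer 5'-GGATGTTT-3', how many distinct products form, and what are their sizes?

The forward primer GTGCATTCA matches the top strand at positions 23–31, 56–64.
The reverse primer's reverse complement is AAACATCC, matching at positions 157–164.
Each forward site pairs with the reverse site to give a product ending at position 164: sizes 142, 109 bp.

Two products: 142 bp, 109 bp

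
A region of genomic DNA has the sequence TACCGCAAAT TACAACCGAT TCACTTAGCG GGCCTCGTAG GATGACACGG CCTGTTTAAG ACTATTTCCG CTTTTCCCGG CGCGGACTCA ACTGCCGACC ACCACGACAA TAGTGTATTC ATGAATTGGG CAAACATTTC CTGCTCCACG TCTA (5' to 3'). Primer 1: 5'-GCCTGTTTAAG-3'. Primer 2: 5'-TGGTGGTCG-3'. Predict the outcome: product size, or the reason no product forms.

Primer 1 (GCCTGTTTAAG) matches the top strand at positions 50–60; it acts as a forward primer.
Primer 2's reverse complement is CGACCACCA, matching the top strand at positions 96–104; it acts as a reverse primer.
The 3' ends face each other across positions 50–104, giving a 55 bp product.

Yes — a 55 bp product.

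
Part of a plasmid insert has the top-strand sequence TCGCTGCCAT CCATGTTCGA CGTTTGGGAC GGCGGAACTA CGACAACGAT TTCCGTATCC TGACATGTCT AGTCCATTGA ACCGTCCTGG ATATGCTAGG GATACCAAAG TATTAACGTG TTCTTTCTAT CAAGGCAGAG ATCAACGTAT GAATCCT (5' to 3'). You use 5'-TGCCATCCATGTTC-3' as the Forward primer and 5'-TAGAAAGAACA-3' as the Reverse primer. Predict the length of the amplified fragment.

Forward primer TGCCATCCATGTTC is found on the top strand at positions 5–18.
Reverse complement of the reverse primer: TGTTCTTTCTA. This occurs on the top strand at positions 119–129.
The product runs from position 5 to position 129, so its length is 129 − 5 + 1 = 125 bp.

125 bp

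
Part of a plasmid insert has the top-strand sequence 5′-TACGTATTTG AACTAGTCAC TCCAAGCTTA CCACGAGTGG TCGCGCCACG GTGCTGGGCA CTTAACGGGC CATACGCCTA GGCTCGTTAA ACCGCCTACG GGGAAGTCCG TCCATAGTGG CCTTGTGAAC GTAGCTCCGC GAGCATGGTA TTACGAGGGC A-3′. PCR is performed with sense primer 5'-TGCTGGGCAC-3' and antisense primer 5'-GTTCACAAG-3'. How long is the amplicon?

79 bp

Scanning the template, TGCTGGGCAC occurs at positions 52–61; this primer anneals to the bottom strand there with its 3' end pointing downstream.
Taking the reverse complement of GTTCACAAG gives CTTGTGAAC, found at positions 122–130 on the template; the primer anneals here to the top strand with its 3' end pointing upstream.
Amplicon spans positions 52–130: 79 bp.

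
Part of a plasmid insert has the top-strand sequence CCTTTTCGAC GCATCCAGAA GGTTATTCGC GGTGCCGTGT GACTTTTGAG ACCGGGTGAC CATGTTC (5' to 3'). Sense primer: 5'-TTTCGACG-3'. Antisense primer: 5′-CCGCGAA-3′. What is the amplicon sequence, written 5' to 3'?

The forward primer matches the template at positions 4–11.
The reverse primer's reverse complement is TTCGCGG, which matches the template at positions 26–32.
The product is the template from position 4 through 32 (29 bp).

5'-TTTCGACGCATCCAGAAGGTTATTCGCGG-3'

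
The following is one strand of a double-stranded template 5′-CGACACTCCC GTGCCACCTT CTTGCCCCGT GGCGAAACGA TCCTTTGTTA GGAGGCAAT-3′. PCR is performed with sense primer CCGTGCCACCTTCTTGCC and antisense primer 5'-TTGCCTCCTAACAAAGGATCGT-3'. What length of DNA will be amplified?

Forward primer CCGTGCCACCTTCTTGCC is found on the top strand at positions 9–26.
Reverse complement of the reverse primer: ACGATCCTTTGTTAGGAGGCAA. This occurs on the top strand at positions 37–58.
Amplicon spans positions 9–58: 50 bp.

50 bp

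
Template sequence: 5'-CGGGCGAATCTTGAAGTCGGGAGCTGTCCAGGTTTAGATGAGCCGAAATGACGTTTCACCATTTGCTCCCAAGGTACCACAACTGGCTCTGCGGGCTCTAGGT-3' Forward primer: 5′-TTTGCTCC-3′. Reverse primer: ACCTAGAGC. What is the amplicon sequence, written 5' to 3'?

Scanning the template, TTTGCTCC occurs at positions 62–69; this primer anneals to the bottom strand there with its 3' end pointing downstream.
The reverse primer's reverse complement is GCTCTAGGT, which matches the template at positions 95–103.
The product is the template from position 62 through 103 (42 bp).

5'-TTTGCTCCCAAGGTACCACAACTGGCTCTGCGGGCTCTAGGT-3'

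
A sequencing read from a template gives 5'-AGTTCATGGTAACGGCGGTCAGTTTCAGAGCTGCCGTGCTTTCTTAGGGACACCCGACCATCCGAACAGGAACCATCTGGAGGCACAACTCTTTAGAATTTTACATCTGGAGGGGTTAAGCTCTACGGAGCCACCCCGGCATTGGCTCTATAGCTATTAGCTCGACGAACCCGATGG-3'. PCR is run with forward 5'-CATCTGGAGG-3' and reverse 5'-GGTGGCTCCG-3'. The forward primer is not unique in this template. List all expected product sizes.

The forward primer CATCTGGAGG matches the top strand at positions 74–83, 104–113.
The reverse primer's reverse complement is CGGAGCCACC, matching at positions 126–135.
Each forward site pairs with the reverse site to give a product ending at position 135: sizes 62, 32 bp.

62 bp, 32 bp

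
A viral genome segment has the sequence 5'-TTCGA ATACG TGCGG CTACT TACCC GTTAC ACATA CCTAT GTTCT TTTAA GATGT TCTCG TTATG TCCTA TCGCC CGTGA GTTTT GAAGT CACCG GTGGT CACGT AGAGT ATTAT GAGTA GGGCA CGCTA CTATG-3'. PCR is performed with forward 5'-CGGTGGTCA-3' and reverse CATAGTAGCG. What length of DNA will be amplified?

Scanning the template, CGGTGGTCA occurs at positions 94–102; this primer anneals to the bottom strand there with its 3' end pointing downstream.
Reverse complement of the reverse primer: CGCTACTATG. This occurs on the top strand at positions 126–135.
The product runs from position 94 to position 135, so its length is 135 − 94 + 1 = 42 bp.

42 bp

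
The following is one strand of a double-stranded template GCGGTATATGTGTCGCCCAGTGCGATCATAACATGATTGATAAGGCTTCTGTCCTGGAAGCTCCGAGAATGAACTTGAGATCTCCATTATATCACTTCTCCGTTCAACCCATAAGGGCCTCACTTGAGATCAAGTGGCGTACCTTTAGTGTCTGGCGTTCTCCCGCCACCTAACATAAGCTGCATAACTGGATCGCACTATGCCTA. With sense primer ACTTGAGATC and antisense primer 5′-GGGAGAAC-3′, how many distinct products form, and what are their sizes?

Two products: 92 bp, 43 bp

The forward primer ACTTGAGATC matches the top strand at positions 73–82, 122–131.
The reverse primer's reverse complement is GTTCTCCC, matching at positions 157–164.
Each forward site pairs with the reverse site to give a product ending at position 164: sizes 92, 43 bp.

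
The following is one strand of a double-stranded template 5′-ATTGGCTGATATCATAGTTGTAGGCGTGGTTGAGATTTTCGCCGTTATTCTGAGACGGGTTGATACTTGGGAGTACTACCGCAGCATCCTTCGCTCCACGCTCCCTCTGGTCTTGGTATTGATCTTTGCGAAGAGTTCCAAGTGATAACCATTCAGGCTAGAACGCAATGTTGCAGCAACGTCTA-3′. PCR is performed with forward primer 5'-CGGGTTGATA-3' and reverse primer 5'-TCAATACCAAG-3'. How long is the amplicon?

Forward primer CGGGTTGATA is found on the top strand at positions 56–65.
The reverse primer's reverse complement is CTTGGTATTGA, which matches the template at positions 112–122.
Amplicon spans positions 56–122: 67 bp.

67 bp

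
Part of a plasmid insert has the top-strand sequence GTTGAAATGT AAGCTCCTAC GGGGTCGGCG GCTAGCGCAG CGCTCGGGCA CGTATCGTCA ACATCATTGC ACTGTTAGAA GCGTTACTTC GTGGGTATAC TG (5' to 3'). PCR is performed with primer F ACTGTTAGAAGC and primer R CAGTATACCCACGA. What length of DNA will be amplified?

32 bp

The forward primer matches the template at positions 71–82.
The reverse primer's reverse complement is TCGTGGGTATACTG, which matches the template at positions 89–102.
The product runs from position 71 to position 102, so its length is 102 − 71 + 1 = 32 bp.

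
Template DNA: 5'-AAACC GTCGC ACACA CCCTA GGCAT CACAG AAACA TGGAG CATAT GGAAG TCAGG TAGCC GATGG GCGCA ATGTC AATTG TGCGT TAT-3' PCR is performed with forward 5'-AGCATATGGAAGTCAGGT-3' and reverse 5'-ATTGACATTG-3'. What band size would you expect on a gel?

Scanning the template, AGCATATGGAAGTCAGGT occurs at positions 39–56; this primer anneals to the bottom strand there with its 3' end pointing downstream.
The reverse primer's reverse complement is CAATGTCAAT, which matches the template at positions 69–78.
The product runs from position 39 to position 78, so its length is 78 − 39 + 1 = 40 bp.

40 bp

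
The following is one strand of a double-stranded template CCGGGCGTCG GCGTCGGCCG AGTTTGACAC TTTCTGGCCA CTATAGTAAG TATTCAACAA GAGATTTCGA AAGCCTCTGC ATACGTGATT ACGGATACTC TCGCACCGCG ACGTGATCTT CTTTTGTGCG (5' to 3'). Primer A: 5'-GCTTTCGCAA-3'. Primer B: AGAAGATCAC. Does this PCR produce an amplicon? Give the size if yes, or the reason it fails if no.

Primer A (GCTTTCGCAA) does not match the top strand, and its reverse complement TTGCGAAAGC does not match either.
With no annealing site for primer A, no amplification occurs.

No product — primer A has no binding site in the template.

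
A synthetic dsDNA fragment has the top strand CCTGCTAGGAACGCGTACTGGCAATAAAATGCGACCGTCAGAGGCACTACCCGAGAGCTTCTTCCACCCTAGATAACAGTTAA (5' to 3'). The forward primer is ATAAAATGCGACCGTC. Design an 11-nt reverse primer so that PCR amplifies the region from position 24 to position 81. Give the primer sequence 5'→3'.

The product's 3' end on the top strand is position 81.
The reverse primer anneals to the top strand over positions 71–81, i.e. to AGATAACAGTT.
Its sequence written 5'→3' is the reverse complement: AACTGTTATCT.

5'-AACTGTTATCT-3'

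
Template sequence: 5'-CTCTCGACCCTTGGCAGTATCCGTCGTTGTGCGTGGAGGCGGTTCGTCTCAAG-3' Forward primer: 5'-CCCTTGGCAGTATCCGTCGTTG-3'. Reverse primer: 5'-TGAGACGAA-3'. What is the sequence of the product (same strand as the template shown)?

Scanning the template, CCCTTGGCAGTATCCGTCGTTG occurs at positions 8–29; this primer anneals to the bottom strand there with its 3' end pointing downstream.
Reverse complement of the reverse primer: TTCGTCTCA. This occurs on the top strand at positions 43–51.
The product is the template from position 8 through 51 (44 bp).

5'-CCCTTGGCAGTATCCGTCGTTGTGCGTGGAGGCGGTTCGTCTCA-3'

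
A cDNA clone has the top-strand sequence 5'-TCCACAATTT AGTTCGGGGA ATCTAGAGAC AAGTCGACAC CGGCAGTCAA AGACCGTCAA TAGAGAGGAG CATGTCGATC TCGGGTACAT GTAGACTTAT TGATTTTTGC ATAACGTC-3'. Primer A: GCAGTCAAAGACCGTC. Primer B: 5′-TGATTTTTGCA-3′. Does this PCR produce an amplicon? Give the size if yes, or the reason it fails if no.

No product — both primers anneal to the same strand and extend in the same direction.

Primer A (GCAGTCAAAGACCGTC) matches the top strand at positions 43–58 (3' end points downstream).
Primer B (TGATTTTTGCA) also matches the top strand directly, at positions 101–111 — its reverse complement TGCAAAAATCA is not present.
Both primers anneal to the bottom strand with 3' ends pointing the same way, so neither can prime synthesis back toward the other.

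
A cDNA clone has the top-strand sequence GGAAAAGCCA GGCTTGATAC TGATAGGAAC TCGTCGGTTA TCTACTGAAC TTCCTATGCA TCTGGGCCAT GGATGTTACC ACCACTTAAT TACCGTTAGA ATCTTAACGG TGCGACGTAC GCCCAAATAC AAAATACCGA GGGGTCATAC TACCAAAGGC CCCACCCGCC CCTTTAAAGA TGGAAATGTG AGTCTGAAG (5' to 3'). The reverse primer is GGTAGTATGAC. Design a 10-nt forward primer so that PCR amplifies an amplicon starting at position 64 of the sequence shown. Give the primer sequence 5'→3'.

5'-GGGCCATGGA-3'

The reverse primer's reverse complement GTCATACTACC matches the template at positions 144–154; the product starts at position 64.
The forward primer is identical to the top strand over positions 64–73: GGGCCATGGA.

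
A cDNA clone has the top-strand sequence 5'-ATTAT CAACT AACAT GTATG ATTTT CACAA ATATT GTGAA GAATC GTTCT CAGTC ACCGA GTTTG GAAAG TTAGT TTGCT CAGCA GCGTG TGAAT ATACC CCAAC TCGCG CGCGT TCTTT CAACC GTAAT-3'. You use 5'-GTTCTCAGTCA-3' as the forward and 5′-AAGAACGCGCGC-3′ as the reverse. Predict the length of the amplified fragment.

Forward primer GTTCTCAGTCA is found on the top strand at positions 46–56.
Taking the reverse complement of AAGAACGCGCGC gives GCGCGCGTTCTT, found at positions 108–119 on the template; the primer anneals here to the top strand with its 3' end pointing upstream.
The product runs from position 46 to position 119, so its length is 119 − 46 + 1 = 74 bp.

74 bp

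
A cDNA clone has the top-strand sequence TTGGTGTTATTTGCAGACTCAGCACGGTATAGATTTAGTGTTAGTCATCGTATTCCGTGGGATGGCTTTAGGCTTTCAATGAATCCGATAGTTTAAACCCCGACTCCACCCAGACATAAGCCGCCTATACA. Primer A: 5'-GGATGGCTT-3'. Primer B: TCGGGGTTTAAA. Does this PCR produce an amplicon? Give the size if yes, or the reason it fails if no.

Yes — a 44 bp product.

Primer A (GGATGGCTT) matches the top strand at positions 60–68; it acts as a forward primer.
Primer B's reverse complement is TTTAAACCCCGA, matching the top strand at positions 92–103; it acts as a reverse primer.
The 3' ends face each other across positions 60–103, giving a 44 bp product.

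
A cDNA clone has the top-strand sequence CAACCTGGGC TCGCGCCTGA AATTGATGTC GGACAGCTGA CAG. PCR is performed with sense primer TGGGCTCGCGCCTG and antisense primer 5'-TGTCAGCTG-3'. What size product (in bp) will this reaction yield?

The forward primer matches the template at positions 6–19.
Reverse complement of the reverse primer: CAGCTGACA. This occurs on the top strand at positions 34–42.
Product length = (reverse-primer end) − (forward-primer start) + 1 = 42 − 6 + 1 = 37 bp.

37 bp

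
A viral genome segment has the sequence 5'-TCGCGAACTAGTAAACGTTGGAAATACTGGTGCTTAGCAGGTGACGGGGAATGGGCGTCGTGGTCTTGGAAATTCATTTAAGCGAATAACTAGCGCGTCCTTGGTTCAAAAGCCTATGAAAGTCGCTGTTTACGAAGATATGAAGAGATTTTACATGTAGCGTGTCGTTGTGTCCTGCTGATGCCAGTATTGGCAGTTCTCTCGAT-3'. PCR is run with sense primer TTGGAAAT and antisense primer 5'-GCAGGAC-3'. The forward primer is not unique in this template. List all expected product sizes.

The forward primer TTGGAAAT matches the top strand at positions 18–25, 66–73.
The reverse primer's reverse complement is GTCCTGC, matching at positions 172–178.
Each forward site pairs with the reverse site to give a product ending at position 178: sizes 161, 113 bp.

161 bp, 113 bp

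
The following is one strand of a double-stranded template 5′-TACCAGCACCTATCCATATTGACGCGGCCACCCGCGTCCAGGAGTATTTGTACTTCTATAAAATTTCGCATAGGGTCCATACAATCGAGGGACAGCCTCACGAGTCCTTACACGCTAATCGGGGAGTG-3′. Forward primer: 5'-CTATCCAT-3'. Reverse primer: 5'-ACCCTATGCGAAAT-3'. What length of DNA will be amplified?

67 bp

Forward primer CTATCCAT is found on the top strand at positions 10–17.
The reverse primer's reverse complement is ATTTCGCATAGGGT, which matches the template at positions 63–76.
Amplicon spans positions 10–76: 67 bp.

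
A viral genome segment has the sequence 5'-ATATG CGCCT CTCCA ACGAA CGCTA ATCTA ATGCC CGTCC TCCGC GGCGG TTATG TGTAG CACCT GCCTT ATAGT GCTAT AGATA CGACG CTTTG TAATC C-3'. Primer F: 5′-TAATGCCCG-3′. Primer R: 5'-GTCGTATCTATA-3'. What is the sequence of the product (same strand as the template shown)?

Scanning the template, TAATGCCCG occurs at positions 29–37; this primer anneals to the bottom strand there with its 3' end pointing downstream.
The reverse primer's reverse complement is TATAGATACGAC, which matches the template at positions 78–89.
The product is the template from position 29 through 89 (61 bp).

5'-TAATGCCCGTCCTCCGCGGCGGTTATGTGTAGCACCTGCCTTATAGTGCTATAGATACGAC-3'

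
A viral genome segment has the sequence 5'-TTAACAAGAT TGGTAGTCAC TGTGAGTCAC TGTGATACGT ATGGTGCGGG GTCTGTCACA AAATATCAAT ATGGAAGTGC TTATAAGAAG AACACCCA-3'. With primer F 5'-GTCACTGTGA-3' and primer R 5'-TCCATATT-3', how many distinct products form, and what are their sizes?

The forward primer GTCACTGTGA matches the top strand at positions 16–25, 26–35.
The reverse primer's reverse complement is AATATGGA, matching at positions 68–75.
Each forward site pairs with the reverse site to give a product ending at position 75: sizes 60, 50 bp.

Two products: 60 bp, 50 bp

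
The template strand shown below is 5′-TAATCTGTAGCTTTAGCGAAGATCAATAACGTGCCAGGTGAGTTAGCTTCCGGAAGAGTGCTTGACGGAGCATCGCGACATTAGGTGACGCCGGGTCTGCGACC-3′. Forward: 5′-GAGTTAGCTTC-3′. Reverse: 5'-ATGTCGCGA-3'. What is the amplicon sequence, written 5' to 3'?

Forward primer GAGTTAGCTTC is found on the top strand at positions 40–50.
The reverse primer's reverse complement is TCGCGACAT, which matches the template at positions 73–81.
The product is the template from position 40 through 81 (42 bp).

5'-GAGTTAGCTTCCGGAAGAGTGCTTGACGGAGCATCGCGACAT-3'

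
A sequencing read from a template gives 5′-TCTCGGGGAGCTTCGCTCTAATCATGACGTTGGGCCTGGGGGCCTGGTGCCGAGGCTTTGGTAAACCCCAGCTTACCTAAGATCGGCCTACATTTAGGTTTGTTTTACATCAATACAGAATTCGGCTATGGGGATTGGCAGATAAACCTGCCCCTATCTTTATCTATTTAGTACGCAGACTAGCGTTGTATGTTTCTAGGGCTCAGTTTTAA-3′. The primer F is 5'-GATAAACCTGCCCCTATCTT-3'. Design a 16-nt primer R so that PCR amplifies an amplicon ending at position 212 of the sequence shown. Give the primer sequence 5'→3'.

5'-TTAAAACTGAGCCCTA-3'

The forward primer binds at positions 141–160; the product's 3' end on the top strand is position 212.
The reverse primer anneals to the top strand over positions 197–212, i.e. to TAGGGCTCAGTTTTAA.
Its sequence written 5'→3' is the reverse complement: TTAAAACTGAGCCCTA.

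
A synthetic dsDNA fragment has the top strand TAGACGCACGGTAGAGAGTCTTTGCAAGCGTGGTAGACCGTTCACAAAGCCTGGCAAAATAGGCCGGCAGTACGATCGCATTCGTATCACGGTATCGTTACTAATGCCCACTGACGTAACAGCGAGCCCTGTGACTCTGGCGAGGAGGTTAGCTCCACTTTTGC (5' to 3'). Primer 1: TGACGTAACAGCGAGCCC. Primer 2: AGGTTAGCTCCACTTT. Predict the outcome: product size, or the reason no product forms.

No product — both primers anneal to the same strand and extend in the same direction.

Primer 1 (TGACGTAACAGCGAGCCC) matches the top strand at positions 112–129 (3' end points downstream).
Primer 2 (AGGTTAGCTCCACTTT) also matches the top strand directly, at positions 146–161 — its reverse complement AAAGTGGAGCTAACCT is not present.
Both primers anneal to the bottom strand with 3' ends pointing the same way, so neither can prime synthesis back toward the other.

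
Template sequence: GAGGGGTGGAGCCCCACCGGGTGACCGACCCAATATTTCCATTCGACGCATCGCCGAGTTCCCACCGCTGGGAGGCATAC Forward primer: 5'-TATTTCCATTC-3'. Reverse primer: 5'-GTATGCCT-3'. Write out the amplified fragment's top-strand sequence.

Scanning the template, TATTTCCATTC occurs at positions 34–44; this primer anneals to the bottom strand there with its 3' end pointing downstream.
Taking the reverse complement of GTATGCCT gives AGGCATAC, found at positions 73–80 on the template; the primer anneals here to the top strand with its 3' end pointing upstream.
The product is the template from position 34 through 80 (47 bp).

5'-TATTTCCATTCGACGCATCGCCGAGTTCCCACCGCTGGGAGGCATAC-3'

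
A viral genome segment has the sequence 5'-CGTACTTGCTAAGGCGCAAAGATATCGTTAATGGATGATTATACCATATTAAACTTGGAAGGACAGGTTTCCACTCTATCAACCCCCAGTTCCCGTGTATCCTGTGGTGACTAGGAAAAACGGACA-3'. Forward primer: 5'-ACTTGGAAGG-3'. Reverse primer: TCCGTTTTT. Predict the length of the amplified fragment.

72 bp

Forward primer ACTTGGAAGG is found on the top strand at positions 53–62.
The reverse primer's reverse complement is AAAAACGGA, which matches the template at positions 116–124.
Amplicon spans positions 53–124: 72 bp.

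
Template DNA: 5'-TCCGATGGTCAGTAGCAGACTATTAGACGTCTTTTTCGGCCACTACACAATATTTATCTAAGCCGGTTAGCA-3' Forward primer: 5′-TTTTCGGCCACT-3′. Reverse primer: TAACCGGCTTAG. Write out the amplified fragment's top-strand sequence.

5'-TTTTCGGCCACTACACAATATTTATCTAAGCCGGTTA-3'

Scanning the template, TTTTCGGCCACT occurs at positions 33–44; this primer anneals to the bottom strand there with its 3' end pointing downstream.
The reverse primer's reverse complement is CTAAGCCGGTTA, which matches the template at positions 58–69.
The product is the template from position 33 through 69 (37 bp).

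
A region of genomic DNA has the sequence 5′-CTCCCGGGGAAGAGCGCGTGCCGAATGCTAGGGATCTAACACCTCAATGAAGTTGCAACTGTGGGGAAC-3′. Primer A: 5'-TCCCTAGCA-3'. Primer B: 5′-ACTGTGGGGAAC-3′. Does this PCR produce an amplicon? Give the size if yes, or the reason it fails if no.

Primer A (TCCCTAGCA) has reverse complement TGCTAGGGA, which matches the top strand at positions 26–34; primer A anneals to the top strand there with its 3' end pointing upstream toward position 26.
Primer B (ACTGTGGGGAAC) matches the top strand directly at positions 58–69; it anneals to the bottom strand with its 3' end pointing downstream toward position 69.
The 3' ends diverge (primer A extends toward position 1, primer B toward position 69), so the primers never converge on a shared product.

No product — the primers' 3' ends point away from each other.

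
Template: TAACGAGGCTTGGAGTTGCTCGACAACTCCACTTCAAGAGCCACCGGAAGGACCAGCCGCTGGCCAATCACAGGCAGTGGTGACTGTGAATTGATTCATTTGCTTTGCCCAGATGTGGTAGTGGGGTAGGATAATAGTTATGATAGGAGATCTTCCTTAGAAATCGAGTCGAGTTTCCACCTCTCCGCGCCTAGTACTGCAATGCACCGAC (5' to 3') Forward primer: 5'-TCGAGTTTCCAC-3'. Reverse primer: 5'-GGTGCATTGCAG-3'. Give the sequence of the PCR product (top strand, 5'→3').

5'-TCGAGTTTCCACCTCTCCGCGCCTAGTACTGCAATGCACC-3'

Scanning the template, TCGAGTTTCCAC occurs at positions 169–180; this primer anneals to the bottom strand there with its 3' end pointing downstream.
Reverse complement of the reverse primer: CTGCAATGCACC. This occurs on the top strand at positions 197–208.
The product is the template from position 169 through 208 (40 bp).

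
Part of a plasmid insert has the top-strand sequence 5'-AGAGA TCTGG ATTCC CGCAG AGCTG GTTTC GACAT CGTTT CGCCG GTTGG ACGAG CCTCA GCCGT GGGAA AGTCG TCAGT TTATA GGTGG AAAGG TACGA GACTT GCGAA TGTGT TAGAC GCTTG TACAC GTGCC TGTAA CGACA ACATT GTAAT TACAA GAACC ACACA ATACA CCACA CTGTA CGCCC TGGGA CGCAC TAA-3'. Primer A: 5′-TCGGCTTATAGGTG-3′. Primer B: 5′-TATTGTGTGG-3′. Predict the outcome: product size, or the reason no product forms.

Primer A (TCGGCTTATAGGTG) does not match the top strand, and its reverse complement CACCTATAAGCCGA does not match either.
With no annealing site for primer A, no amplification occurs.

No product — primer A has no binding site in the template.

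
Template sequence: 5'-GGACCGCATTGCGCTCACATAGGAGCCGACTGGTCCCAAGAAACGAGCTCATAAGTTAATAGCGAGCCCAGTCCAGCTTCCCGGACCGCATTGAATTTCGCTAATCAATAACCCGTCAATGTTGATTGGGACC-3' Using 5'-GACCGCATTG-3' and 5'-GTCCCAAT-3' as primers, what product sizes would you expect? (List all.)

The forward primer GACCGCATTG matches the top strand at positions 2–11, 84–93.
The reverse primer's reverse complement is ATTGGGAC, matching at positions 125–132.
Each forward site pairs with the reverse site to give a product ending at position 132: sizes 131, 49 bp.

131 bp, 49 bp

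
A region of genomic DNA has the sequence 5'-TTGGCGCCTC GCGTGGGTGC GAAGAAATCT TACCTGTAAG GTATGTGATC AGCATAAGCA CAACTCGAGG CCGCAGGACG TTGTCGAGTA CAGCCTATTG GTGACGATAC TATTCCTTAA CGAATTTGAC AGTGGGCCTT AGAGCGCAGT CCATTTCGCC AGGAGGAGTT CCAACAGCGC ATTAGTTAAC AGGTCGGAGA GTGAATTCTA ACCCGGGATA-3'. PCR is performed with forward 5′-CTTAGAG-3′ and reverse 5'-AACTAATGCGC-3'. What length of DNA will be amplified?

The forward primer matches the template at positions 138–144.
Reverse complement of the reverse primer: GCGCATTAGTT. This occurs on the top strand at positions 177–187.
The product runs from position 138 to position 187, so its length is 187 − 138 + 1 = 50 bp.

50 bp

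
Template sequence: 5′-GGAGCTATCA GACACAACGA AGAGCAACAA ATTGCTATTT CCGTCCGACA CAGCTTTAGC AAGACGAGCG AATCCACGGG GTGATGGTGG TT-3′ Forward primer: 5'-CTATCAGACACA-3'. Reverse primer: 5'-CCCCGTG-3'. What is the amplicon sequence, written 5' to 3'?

5'-CTATCAGACACAACGAAGAGCAACAAATTGCTATTTCCGTCCGACACAGCTTTAGCAAGACGAGCGAATCCACGGGG-3'

Forward primer CTATCAGACACA is found on the top strand at positions 5–16.
Reverse complement of the reverse primer: CACGGGG. This occurs on the top strand at positions 75–81.
The product is the template from position 5 through 81 (77 bp).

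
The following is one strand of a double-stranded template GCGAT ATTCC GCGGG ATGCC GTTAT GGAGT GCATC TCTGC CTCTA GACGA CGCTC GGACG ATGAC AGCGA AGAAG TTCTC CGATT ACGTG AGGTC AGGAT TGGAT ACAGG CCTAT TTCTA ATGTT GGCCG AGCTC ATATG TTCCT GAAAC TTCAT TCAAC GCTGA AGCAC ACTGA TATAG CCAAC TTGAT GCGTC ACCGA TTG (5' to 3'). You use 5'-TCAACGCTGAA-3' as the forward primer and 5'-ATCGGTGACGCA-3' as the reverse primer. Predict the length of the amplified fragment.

The forward primer matches the template at positions 156–166.
Reverse complement of the reverse primer: TGCGTCACCGAT. This occurs on the top strand at positions 190–201.
The product runs from position 156 to position 201, so its length is 201 − 156 + 1 = 46 bp.

46 bp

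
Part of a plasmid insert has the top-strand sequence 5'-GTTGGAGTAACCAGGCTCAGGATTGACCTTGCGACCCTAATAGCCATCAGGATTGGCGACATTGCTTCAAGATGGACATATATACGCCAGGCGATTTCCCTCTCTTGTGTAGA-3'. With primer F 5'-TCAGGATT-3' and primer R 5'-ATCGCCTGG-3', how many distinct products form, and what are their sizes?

The forward primer TCAGGATT matches the top strand at positions 17–24, 47–54.
The reverse primer's reverse complement is CCAGGCGAT, matching at positions 87–95.
Each forward site pairs with the reverse site to give a product ending at position 95: sizes 79, 49 bp.

Two products: 79 bp, 49 bp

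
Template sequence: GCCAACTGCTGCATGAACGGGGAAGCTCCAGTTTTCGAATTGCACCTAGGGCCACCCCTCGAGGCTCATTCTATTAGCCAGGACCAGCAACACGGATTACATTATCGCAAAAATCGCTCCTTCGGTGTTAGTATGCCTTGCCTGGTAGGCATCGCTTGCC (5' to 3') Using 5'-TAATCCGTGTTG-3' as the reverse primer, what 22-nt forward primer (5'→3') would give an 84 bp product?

The reverse primer's reverse complement CAACACGGATTA matches the template at positions 88–99, so the product ends at position 99.
An 84 bp product then starts at position 99 − 84 + 1 = 16.
The forward primer is identical to the top strand there: AACGGGGAAGCTCCAGTTTTCG.

5'-AACGGGGAAGCTCCAGTTTTCG-3'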